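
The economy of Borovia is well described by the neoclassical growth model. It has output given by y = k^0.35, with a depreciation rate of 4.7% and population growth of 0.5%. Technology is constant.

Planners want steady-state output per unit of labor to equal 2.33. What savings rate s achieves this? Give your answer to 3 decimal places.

s ≈ 0.250

At the steady state, Δk = 0, so s·k^α = (n + δ)·k.
Since y* = [s/(n + δ)]^(α/(1−α)), we have s/(n + δ) = (y*)^((1−α)/α) = 2.33^1.8571 = 4.8108.
Therefore s = 4.8108 × (n + δ) = 4.8108 × 0.052 = 0.2502.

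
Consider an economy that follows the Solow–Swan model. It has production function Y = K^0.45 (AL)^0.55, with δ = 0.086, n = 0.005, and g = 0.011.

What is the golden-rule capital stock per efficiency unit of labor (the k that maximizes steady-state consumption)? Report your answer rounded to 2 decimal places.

k_gold ≈ 14.86

The golden rule sets f'(k) = n + g + δ, i.e. α·k^(α−1) = n + g + δ.
So k^(1−α) = α / (n + g + δ) = 0.45 / 0.102 = 4.4118.
k_gold = 4.4118^(1/0.55) ≈ 14.8603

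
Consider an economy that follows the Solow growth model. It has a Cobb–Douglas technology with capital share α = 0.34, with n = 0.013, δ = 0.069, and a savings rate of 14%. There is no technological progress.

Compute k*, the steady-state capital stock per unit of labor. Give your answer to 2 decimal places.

k* = 2.25

In steady state, investment equals break-even investment: s·k^α = (n + δ)·k.
Dividing both sides by k: k^(1−α) = s / (n + δ).
k^0.66 = 0.14 / (0.013 + 0.069) = 0.14 / 0.082 = 1.7073
k* = 1.7073^(1/0.66) ≈ 2.2490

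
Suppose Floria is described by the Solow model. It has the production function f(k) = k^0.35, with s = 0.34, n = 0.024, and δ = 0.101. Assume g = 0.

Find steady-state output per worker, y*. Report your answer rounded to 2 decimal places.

In steady state, investment equals break-even investment: s·k^α = (n + δ)·k.
Dividing both sides by k: k^(1−α) = s / (n + δ).
k^0.65 = 0.34 / (0.024 + 0.101) = 0.34 / 0.125 = 2.7200
k* = 2.7200^(1/0.65) ≈ 4.6619
y* = (k*)^α = 4.6619^0.35 ≈ 1.7139

y* ≈ 1.71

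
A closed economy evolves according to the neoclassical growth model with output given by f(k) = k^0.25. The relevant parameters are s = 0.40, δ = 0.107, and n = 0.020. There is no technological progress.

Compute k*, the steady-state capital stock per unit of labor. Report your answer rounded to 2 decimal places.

k* = 4.62

At the steady state, Δk = 0, so s·k^α = (n + δ)·k.
Dividing both sides by k: k^(1−α) = s / (n + δ).
k^0.75 = 0.40 / (0.020 + 0.107) = 0.40 / 0.127 = 3.1496
k* = 3.1496^(1/0.75) ≈ 4.6168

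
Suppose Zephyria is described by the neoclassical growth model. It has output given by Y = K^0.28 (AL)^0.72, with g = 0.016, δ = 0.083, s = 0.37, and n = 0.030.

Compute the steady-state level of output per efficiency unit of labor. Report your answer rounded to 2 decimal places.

y* ≈ 1.51

In steady state, investment equals break-even investment: s·k^α = (n + g + δ)·k.
Dividing both sides by k: k^(1−α) = s / (n + g + δ).
k^0.72 = 0.37 / (0.030 + 0.016 + 0.083) = 0.37 / 0.129 = 2.8682
k* = 2.8682^(1/0.72) ≈ 4.3208
y* = (k*)^α = 4.3208^0.28 ≈ 1.5065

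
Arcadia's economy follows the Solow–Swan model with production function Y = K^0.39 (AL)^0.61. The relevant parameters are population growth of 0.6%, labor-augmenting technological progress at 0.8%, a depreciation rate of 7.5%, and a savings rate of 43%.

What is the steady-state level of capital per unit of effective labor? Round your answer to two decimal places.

Steady state requires s·f(k) = (n + g + δ)·k, i.e. s·k^α = (n + g + δ)·k.
Rearranging, k^(1−α) = s / (n + g + δ).
k^0.61 = 0.43 / (0.006 + 0.008 + 0.075) = 0.43 / 0.089 = 4.8315
k* = 4.8315^(1/0.61) ≈ 13.2265

k* ≈ 13.23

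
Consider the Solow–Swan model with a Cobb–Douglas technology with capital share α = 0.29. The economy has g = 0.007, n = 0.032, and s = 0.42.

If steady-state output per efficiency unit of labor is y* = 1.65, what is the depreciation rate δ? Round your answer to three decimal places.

δ ≈ 0.084

In steady state, investment equals break-even investment: s·k^α = (n + g + δ)·k.
Since y* = [s/(n + g + δ)]^(α/(1−α)), we have s/(n + g + δ) = (y*)^((1−α)/α) = 1.65^2.4483 = 3.4077.
Therefore n + g + δ = s / 3.4077 = 0.42 / 3.4077 = 0.1233, so δ = 0.1233 − 0.039 = 0.0843.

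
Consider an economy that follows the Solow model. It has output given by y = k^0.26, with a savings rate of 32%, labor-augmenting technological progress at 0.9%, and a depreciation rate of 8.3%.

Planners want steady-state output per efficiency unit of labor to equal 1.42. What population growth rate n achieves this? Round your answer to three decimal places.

In steady state, investment equals break-even investment: s·k^α = (n + g + δ)·k.
Since y* = [s/(n + g + δ)]^(α/(1−α)), we have s/(n + g + δ) = (y*)^((1−α)/α) = 1.42^2.8462 = 2.7130.
Therefore n + g + δ = s / 2.7130 = 0.32 / 2.7130 = 0.1180, so n = 0.1180 − 0.092 = 0.0260.

n ≈ 0.026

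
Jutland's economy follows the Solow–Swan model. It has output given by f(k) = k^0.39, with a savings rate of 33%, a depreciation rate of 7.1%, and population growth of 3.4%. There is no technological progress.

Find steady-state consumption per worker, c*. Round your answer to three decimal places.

c* ≈ 1.393

At the steady state, Δk = 0, so s·k^α = (n + δ)·k.
Dividing both sides by k: k^(1−α) = s / (n + δ).
k^0.61 = 0.33 / (0.034 + 0.071) = 0.33 / 0.105 = 3.1429
k* = 3.1429^(1/0.61) ≈ 6.5358
y* = (k*)^α = 6.5358^0.39 ≈ 2.0795
c* = (1 − s)·y* = (1 − 0.33) × 2.0795 ≈ 1.3933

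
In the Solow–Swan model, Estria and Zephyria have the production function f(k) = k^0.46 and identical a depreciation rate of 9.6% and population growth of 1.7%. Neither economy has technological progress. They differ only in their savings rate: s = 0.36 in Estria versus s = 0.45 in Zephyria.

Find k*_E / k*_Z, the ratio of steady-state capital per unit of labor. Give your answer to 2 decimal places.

Steady-state k* = [s/(n + δ)]^(1/(1−α)), so the ratio is [ (s_E/(n + δ)_E) / (s_Z/(n + δ)_Z) ]^1.8519.
s_E/(n + δ)_E = 0.36/0.113 = 3.1858; s_Z/(n + δ)_Z = 0.45/0.113 = 3.9823.
Ratio = (3.1858/3.9823)^1.8519 = 0.8000^1.8519 ≈ 0.6615

k*_E / k*_Z ≈ 0.66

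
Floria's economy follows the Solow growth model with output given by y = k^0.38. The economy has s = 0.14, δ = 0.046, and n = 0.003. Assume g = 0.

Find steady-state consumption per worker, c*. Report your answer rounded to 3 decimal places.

c* = 1.637

In steady state, investment equals break-even investment: s·k^α = (n + δ)·k.
Dividing both sides by k: k^(1−α) = s / (n + δ).
k^0.62 = 0.14 / (0.003 + 0.046) = 0.14 / 0.049 = 2.8571
k* = 2.8571^(1/0.62) ≈ 5.4371
y* = (k*)^α = 5.4371^0.38 ≈ 1.9030
c* = (1 − s)·y* = (1 − 0.14) × 1.9030 ≈ 1.6366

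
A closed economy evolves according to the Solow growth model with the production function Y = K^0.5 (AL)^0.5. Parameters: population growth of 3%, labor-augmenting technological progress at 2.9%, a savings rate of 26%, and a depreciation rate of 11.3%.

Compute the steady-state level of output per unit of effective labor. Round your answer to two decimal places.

y* = 1.51

In steady state, investment equals break-even investment: s·k^α = (n + g + δ)·k.
Dividing both sides by k: k^(1−α) = s / (n + g + δ).
k^0.5 = 0.26 / (0.030 + 0.029 + 0.113) = 0.26 / 0.172 = 1.5116
k* = 1.5116^(1/0.5) ≈ 2.2849
y* = (k*)^α = 2.2849^0.5 ≈ 1.5116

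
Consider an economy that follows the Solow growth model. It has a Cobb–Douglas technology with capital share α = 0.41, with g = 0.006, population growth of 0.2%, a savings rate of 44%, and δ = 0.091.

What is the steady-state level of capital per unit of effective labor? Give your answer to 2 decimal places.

k* = 12.53

In steady state, investment equals break-even investment: s·k^α = (n + g + δ)·k.
Rearranging, k^(1−α) = s / (n + g + δ).
k^0.59 = 0.44 / (0.002 + 0.006 + 0.091) = 0.44 / 0.099 = 4.4444
k* = 4.4444^(1/0.59) ≈ 12.5311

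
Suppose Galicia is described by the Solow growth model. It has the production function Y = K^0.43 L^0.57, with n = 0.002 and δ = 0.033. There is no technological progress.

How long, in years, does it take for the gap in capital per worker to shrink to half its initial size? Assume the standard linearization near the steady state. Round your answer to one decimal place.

about 34.7 years

Near the steady state the convergence rate is λ = (1 − α)(n + δ).
λ = (1 − 0.43) × 0.035 = 0.57 × 0.035 = 0.01995
Half-life = ln 2 / λ = 0.6931 / 0.01995 ≈ 34.74 years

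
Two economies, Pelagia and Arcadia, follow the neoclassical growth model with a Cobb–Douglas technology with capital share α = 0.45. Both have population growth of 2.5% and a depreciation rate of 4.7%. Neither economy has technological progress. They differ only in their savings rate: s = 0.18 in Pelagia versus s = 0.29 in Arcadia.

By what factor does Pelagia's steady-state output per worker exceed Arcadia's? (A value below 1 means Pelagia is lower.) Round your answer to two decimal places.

y*_P / y*_A ≈ 0.68

Steady-state y* = [s/(n + δ)]^(α/(1−α)), so the ratio is [ (s_P/(n + δ)_P) / (s_A/(n + δ)_A) ]^0.8182.
s_P/(n + δ)_P = 0.18/0.072 = 2.5000; s_A/(n + δ)_A = 0.29/0.072 = 4.0278.
Ratio = (2.5000/4.0278)^0.8182 = 0.6207^0.8182 ≈ 0.6769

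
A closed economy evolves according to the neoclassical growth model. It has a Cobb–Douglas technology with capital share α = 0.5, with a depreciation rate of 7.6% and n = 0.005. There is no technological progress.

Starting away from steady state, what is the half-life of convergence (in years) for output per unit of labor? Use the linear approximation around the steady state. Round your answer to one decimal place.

Near the steady state the convergence rate is λ = (1 − α)(n + δ).
λ = (1 − 0.5) × 0.081 = 0.5 × 0.081 = 0.0405
Half-life = ln 2 / λ = 0.6931 / 0.0405 ≈ 17.11 years

half-life ≈ 17.1 years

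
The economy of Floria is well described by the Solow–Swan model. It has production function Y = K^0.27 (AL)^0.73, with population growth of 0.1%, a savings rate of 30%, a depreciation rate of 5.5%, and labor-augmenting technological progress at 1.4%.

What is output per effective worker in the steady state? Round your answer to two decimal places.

y* = 1.71

At the steady state, Δk = 0, so s·k^α = (n + g + δ)·k.
Dividing both sides by k: k^(1−α) = s / (n + g + δ).
k^0.73 = 0.30 / (0.001 + 0.014 + 0.055) = 0.30 / 0.070 = 4.2857
k* = 4.2857^(1/0.73) ≈ 7.3415
y* = (k*)^α = 7.3415^0.27 ≈ 1.7130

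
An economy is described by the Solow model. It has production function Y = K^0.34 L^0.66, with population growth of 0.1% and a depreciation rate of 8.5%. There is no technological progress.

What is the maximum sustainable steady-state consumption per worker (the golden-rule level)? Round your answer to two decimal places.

c_gold ≈ 1.34

At the golden rule, f'(k) = n + δ, so α·k^(α−1) = n + δ and k_gold = (α/(n + δ))^(1/(1−α)).
k_gold = (0.34/0.086)^(1/0.66) = 3.9535^1.5152 ≈ 8.0269
c_gold = f(k_gold) − (n + δ)·k_gold = 2.0302 − 0.086×8.0269 ≈ 1.3399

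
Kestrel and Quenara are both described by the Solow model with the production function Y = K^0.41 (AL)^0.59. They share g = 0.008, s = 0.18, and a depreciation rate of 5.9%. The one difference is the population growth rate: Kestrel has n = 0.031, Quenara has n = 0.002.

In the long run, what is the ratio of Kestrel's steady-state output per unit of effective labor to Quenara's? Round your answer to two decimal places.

Steady-state y* = [s/(n + g + δ)]^(α/(1−α)), so the ratio is [ (s_K/(n + g + δ)_K) / (s_Q/(n + g + δ)_Q) ]^0.6949.
s_K/(n + g + δ)_K = 0.18/0.098 = 1.8367; s_Q/(n + g + δ)_Q = 0.18/0.069 = 2.6087.
Ratio = (1.8367/2.6087)^0.6949 = 0.7041^0.6949 ≈ 0.7836

ratio ≈ 0.78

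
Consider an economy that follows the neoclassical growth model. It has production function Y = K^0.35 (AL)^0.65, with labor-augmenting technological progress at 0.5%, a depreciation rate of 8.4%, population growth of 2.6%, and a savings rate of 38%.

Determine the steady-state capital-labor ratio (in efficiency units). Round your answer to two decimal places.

Steady state requires s·f(k) = (n + g + δ)·k, i.e. s·k^α = (n + g + δ)·k.
Dividing both sides by k: k^(1−α) = s / (n + g + δ).
k^0.65 = 0.38 / (0.026 + 0.005 + 0.084) = 0.38 / 0.115 = 3.3043
k* = 3.3043^(1/0.65) ≈ 6.2890

k* = 6.29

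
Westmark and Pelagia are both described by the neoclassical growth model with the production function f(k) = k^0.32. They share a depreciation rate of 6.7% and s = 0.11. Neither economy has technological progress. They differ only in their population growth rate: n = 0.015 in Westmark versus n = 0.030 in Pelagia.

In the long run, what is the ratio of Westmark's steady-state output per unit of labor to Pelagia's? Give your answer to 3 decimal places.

y*_W / y*_P ≈ 1.082

Steady-state y* = [s/(n + δ)]^(α/(1−α)), so the ratio is [ (s_W/(n + δ)_W) / (s_P/(n + δ)_P) ]^0.4706.
s_W/(n + δ)_W = 0.11/0.082 = 1.3415; s_P/(n + δ)_P = 0.11/0.097 = 1.1340.
Ratio = (1.3415/1.1340)^0.4706 = 1.1830^0.4706 ≈ 1.0823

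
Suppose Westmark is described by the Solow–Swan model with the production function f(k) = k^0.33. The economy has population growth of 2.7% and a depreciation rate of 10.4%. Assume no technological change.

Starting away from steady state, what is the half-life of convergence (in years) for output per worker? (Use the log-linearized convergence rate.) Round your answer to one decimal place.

half-life ≈ 7.9 years

Near the steady state the convergence rate is λ = (1 − α)(n + δ).
λ = (1 − 0.33) × 0.131 = 0.67 × 0.131 = 0.08777
Half-life = ln 2 / λ = 0.6931 / 0.08777 ≈ 7.90 years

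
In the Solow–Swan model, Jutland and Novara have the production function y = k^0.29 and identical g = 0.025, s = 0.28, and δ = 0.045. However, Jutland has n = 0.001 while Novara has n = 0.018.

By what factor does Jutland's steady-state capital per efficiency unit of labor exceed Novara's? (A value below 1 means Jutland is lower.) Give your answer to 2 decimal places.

k*_J / k*_N ≈ 1.35

Steady-state k* = [s/(n + g + δ)]^(1/(1−α)), so the ratio is [ (s_J/(n + g + δ)_J) / (s_N/(n + g + δ)_N) ]^1.4085.
s_J/(n + g + δ)_J = 0.28/0.071 = 3.9437; s_N/(n + g + δ)_N = 0.28/0.088 = 3.1818.
Ratio = (3.9437/3.1818)^1.4085 = 1.2395^1.4085 ≈ 1.3531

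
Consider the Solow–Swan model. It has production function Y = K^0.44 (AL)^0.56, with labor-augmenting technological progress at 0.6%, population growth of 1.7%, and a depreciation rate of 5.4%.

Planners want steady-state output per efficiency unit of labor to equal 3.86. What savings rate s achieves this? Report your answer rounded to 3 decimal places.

At the steady state, Δk = 0, so s·k^α = (n + g + δ)·k.
Since y* = [s/(n + g + δ)]^(α/(1−α)), we have s/(n + g + δ) = (y*)^((1−α)/α) = 3.86^1.2727 = 5.5789.
Therefore s = 5.5789 × (n + g + δ) = 5.5789 × 0.077 = 0.4296.

s ≈ 0.430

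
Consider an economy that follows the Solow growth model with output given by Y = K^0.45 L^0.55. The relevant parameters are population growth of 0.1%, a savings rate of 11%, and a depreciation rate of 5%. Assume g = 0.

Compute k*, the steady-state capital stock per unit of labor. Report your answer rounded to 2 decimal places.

In steady state, investment equals break-even investment: s·k^α = (n + δ)·k.
Dividing both sides by k: k^(1−α) = s / (n + δ).
k^0.55 = 0.11 / (0.001 + 0.050) = 0.11 / 0.051 = 2.1569
k* = 2.1569^(1/0.55) ≈ 4.0454

k* ≈ 4.05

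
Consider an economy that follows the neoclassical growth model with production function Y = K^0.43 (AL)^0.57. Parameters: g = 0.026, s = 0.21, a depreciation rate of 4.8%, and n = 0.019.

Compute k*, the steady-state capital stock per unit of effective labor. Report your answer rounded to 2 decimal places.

k* ≈ 4.17

At the steady state, Δk = 0, so s·k^α = (n + g + δ)·k.
Dividing both sides by k: k^(1−α) = s / (n + g + δ).
k^0.57 = 0.21 / (0.019 + 0.026 + 0.048) = 0.21 / 0.093 = 2.2581
k* = 2.2581^(1/0.57) ≈ 4.1745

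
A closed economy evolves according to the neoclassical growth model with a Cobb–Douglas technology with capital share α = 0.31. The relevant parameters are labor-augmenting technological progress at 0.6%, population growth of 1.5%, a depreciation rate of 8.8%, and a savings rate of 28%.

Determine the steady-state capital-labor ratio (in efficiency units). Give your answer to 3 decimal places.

Steady state requires s·f(k) = (n + g + δ)·k, i.e. s·k^α = (n + g + δ)·k.
Rearranging, k^(1−α) = s / (n + g + δ).
k^0.69 = 0.28 / (0.015 + 0.006 + 0.088) = 0.28 / 0.109 = 2.5688
k* = 2.5688^(1/0.69) ≈ 3.9248

k* = 3.925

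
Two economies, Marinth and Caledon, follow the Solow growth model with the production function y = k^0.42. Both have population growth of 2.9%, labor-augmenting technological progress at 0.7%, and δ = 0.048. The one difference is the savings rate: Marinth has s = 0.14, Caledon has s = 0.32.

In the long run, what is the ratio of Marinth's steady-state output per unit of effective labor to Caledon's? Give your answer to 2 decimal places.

Steady-state y* = [s/(n + g + δ)]^(α/(1−α)), so the ratio is [ (s_M/(n + g + δ)_M) / (s_C/(n + g + δ)_C) ]^0.7241.
s_M/(n + g + δ)_M = 0.14/0.084 = 1.6667; s_C/(n + g + δ)_C = 0.32/0.084 = 3.8095.
Ratio = (1.6667/3.8095)^0.7241 = 0.4375^0.7241 ≈ 0.5496

ratio ≈ 0.55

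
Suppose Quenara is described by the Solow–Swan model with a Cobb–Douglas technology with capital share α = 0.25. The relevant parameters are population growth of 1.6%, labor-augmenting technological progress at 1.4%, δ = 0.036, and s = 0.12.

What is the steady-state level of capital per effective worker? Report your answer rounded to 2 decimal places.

k* = 2.22

Steady state requires s·f(k) = (n + g + δ)·k, i.e. s·k^α = (n + g + δ)·k.
Dividing both sides by k: k^(1−α) = s / (n + g + δ).
k^0.75 = 0.12 / (0.016 + 0.014 + 0.036) = 0.12 / 0.066 = 1.8182
k* = 1.8182^(1/0.75) ≈ 2.2192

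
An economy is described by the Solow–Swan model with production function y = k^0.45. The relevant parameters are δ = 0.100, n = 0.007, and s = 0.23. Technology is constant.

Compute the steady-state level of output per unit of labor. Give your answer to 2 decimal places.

y* ≈ 1.87

In steady state, investment equals break-even investment: s·k^α = (n + δ)·k.
Dividing both sides by k: k^(1−α) = s / (n + δ).
k^0.55 = 0.23 / (0.007 + 0.100) = 0.23 / 0.107 = 2.1495
k* = 2.1495^(1/0.55) ≈ 4.0202
y* = (k*)^α = 4.0202^0.45 ≈ 1.8703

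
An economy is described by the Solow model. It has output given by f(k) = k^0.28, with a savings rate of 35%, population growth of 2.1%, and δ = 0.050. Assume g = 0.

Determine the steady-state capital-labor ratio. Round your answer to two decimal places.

k* ≈ 9.17

In steady state, investment equals break-even investment: s·k^α = (n + δ)·k.
Rearranging, k^(1−α) = s / (n + δ).
k^0.72 = 0.35 / (0.021 + 0.050) = 0.35 / 0.071 = 4.9296
k* = 4.9296^(1/0.72) ≈ 9.1672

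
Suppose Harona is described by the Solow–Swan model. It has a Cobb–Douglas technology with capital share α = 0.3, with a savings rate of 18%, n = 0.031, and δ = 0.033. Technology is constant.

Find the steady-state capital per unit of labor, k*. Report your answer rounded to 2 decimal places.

k* ≈ 4.38

Steady state requires s·f(k) = (n + δ)·k, i.e. s·k^α = (n + δ)·k.
Dividing both sides by k: k^(1−α) = s / (n + δ).
k^0.7 = 0.18 / (0.031 + 0.033) = 0.18 / 0.064 = 2.8125
k* = 2.8125^(1/0.7) ≈ 4.3809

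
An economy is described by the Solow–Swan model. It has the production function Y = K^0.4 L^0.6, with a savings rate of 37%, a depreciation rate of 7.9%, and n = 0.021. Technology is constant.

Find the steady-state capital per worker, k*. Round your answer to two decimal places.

Steady state requires s·f(k) = (n + δ)·k, i.e. s·k^α = (n + δ)·k.
Dividing both sides by k: k^(1−α) = s / (n + δ).
k^0.6 = 0.37 / (0.021 + 0.079) = 0.37 / 0.100 = 3.7000
k* = 3.7000^(1/0.6) ≈ 8.8512

k* = 8.85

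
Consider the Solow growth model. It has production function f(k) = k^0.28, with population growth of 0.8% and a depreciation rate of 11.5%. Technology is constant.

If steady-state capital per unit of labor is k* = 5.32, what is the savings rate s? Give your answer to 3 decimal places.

Steady state requires s·f(k) = (n + δ)·k, i.e. s·k^α = (n + δ)·k.
So s / (n + δ) = (k*)^(1−α) = 5.32^0.72 = 3.3316.
Therefore s = 3.3316 × (n + δ) = 3.3316 × 0.123 = 0.4098.

s ≈ 0.410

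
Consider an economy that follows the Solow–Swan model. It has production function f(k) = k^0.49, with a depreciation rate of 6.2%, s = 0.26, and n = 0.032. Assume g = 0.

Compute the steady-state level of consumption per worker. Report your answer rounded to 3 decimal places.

c* ≈ 1.967

In steady state, investment equals break-even investment: s·k^α = (n + δ)·k.
Rearranging, k^(1−α) = s / (n + δ).
k^0.51 = 0.26 / (0.032 + 0.062) = 0.26 / 0.094 = 2.7660
k* = 2.7660^(1/0.51) ≈ 7.3515
y* = (k*)^α = 7.3515^0.49 ≈ 2.6578
c* = (1 − s)·y* = (1 − 0.26) × 2.6578 ≈ 1.9668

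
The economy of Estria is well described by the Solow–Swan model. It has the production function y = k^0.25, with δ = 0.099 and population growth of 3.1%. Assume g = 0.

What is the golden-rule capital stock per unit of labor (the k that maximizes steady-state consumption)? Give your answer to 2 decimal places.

The golden rule sets f'(k) = n + δ, i.e. α·k^(α−1) = n + δ.
So k^(1−α) = α / (n + δ) = 0.25 / 0.130 = 1.9231.
k_gold = 1.9231^(1/0.75) ≈ 2.3915

k_gold ≈ 2.39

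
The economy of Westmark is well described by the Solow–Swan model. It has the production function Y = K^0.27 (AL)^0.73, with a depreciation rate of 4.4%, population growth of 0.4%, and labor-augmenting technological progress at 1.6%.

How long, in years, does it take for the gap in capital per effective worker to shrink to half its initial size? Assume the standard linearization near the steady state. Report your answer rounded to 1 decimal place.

Near the steady state the convergence rate is λ = (1 − α)(n + g + δ).
λ = (1 − 0.27) × 0.064 = 0.73 × 0.064 = 0.04672
Half-life = ln 2 / λ = 0.6931 / 0.04672 ≈ 14.84 years

about 14.8 years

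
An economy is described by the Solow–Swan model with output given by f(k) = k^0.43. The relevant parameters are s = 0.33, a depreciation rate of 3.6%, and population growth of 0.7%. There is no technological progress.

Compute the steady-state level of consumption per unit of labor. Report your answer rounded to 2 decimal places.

c* = 3.12

In steady state, investment equals break-even investment: s·k^α = (n + δ)·k.
Rearranging, k^(1−α) = s / (n + δ).
k^0.57 = 0.33 / (0.007 + 0.036) = 0.33 / 0.043 = 7.6744
k* = 7.6744^(1/0.57) ≈ 35.7034
y* = (k*)^α = 35.7034^0.43 ≈ 4.6523
c* = (1 − s)·y* = (1 − 0.33) × 4.6523 ≈ 3.1170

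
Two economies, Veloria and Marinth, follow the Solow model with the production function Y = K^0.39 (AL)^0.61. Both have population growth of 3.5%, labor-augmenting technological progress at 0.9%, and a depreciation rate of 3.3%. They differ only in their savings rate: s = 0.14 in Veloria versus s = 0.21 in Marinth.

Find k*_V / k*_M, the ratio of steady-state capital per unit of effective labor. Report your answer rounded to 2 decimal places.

Steady-state k* = [s/(n + g + δ)]^(1/(1−α)), so the ratio is [ (s_V/(n + g + δ)_V) / (s_M/(n + g + δ)_M) ]^1.6393.
s_V/(n + g + δ)_V = 0.14/0.077 = 1.8182; s_M/(n + g + δ)_M = 0.21/0.077 = 2.7273.
Ratio = (1.8182/2.7273)^1.6393 = 0.6667^1.6393 ≈ 0.5145

ratio ≈ 0.51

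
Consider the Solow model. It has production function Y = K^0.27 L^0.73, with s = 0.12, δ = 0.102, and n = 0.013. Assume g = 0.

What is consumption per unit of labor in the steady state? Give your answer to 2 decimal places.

c* = 0.89

Steady state requires s·f(k) = (n + δ)·k, i.e. s·k^α = (n + δ)·k.
Dividing both sides by k: k^(1−α) = s / (n + δ).
k^0.73 = 0.12 / (0.013 + 0.102) = 0.12 / 0.115 = 1.0435
k* = 1.0435^(1/0.73) ≈ 1.0601
y* = (k*)^α = 1.0601^0.27 ≈ 1.0159
c* = (1 − s)·y* = (1 − 0.12) × 1.0159 ≈ 0.8940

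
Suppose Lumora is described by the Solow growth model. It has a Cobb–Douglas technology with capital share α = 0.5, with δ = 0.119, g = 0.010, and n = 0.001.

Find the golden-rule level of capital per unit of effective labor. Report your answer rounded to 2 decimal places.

k_gold ≈ 14.79

The golden rule sets f'(k) = n + g + δ, i.e. α·k^(α−1) = n + g + δ.
So k^(1−α) = α / (n + g + δ) = 0.5 / 0.130 = 3.8462.
k_gold = 3.8462^(1/0.5) ≈ 14.7933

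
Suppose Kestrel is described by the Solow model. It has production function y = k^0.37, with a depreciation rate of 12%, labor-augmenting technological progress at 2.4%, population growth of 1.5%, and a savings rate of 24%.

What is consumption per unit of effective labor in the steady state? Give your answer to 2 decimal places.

In steady state, investment equals break-even investment: s·k^α = (n + g + δ)·k.
Rearranging, k^(1−α) = s / (n + g + δ).
k^0.63 = 0.24 / (0.015 + 0.024 + 0.120) = 0.24 / 0.159 = 1.5094
k* = 1.5094^(1/0.63) ≈ 1.9223
y* = (k*)^α = 1.9223^0.37 ≈ 1.2735
c* = (1 − s)·y* = (1 − 0.24) × 1.2735 ≈ 0.9679

c* ≈ 0.97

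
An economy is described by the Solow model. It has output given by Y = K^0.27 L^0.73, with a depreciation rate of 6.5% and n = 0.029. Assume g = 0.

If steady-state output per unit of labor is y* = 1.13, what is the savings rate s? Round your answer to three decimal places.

Steady state requires s·f(k) = (n + δ)·k, i.e. s·k^α = (n + δ)·k.
Since y* = [s/(n + δ)]^(α/(1−α)), we have s/(n + δ) = (y*)^((1−α)/α) = 1.13^2.7037 = 1.3916.
Therefore s = 1.3916 × (n + δ) = 1.3916 × 0.094 = 0.1308.

s ≈ 0.131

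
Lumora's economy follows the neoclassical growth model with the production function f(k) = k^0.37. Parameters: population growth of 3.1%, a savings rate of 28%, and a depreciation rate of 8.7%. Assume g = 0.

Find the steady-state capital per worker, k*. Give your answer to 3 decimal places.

k* ≈ 3.942

Steady state requires s·f(k) = (n + δ)·k, i.e. s·k^α = (n + δ)·k.
Dividing both sides by k: k^(1−α) = s / (n + δ).
k^0.63 = 0.28 / (0.031 + 0.087) = 0.28 / 0.118 = 2.3729
k* = 2.3729^(1/0.63) ≈ 3.9417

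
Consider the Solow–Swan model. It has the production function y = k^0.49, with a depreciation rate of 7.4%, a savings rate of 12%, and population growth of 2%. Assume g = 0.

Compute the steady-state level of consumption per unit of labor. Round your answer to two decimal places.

c* = 1.11

Steady state requires s·f(k) = (n + δ)·k, i.e. s·k^α = (n + δ)·k.
Dividing both sides by k: k^(1−α) = s / (n + δ).
k^0.51 = 0.12 / (0.020 + 0.074) = 0.12 / 0.094 = 1.2766
k* = 1.2766^(1/0.51) ≈ 1.6142
y* = (k*)^α = 1.6142^0.49 ≈ 1.2644
c* = (1 − s)·y* = (1 − 0.12) × 1.2644 ≈ 1.1127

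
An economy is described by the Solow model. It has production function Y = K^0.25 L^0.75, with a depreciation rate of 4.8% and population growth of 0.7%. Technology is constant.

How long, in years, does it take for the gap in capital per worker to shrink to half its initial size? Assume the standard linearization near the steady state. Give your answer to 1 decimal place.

t_½ ≈ 16.8 years

Near the steady state the convergence rate is λ = (1 − α)(n + δ).
λ = (1 − 0.25) × 0.055 = 0.75 × 0.055 = 0.04125
Half-life = ln 2 / λ = 0.6931 / 0.04125 ≈ 16.80 years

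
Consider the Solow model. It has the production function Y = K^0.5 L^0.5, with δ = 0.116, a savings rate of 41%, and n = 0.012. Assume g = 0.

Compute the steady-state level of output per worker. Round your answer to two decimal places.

In steady state, investment equals break-even investment: s·k^α = (n + δ)·k.
Dividing both sides by k: k^(1−α) = s / (n + δ).
k^0.5 = 0.41 / (0.012 + 0.116) = 0.41 / 0.128 = 3.2031
k* = 3.2031^(1/0.5) ≈ 10.2598
y* = (k*)^α = 10.2598^0.5 ≈ 3.2031

y* ≈ 3.20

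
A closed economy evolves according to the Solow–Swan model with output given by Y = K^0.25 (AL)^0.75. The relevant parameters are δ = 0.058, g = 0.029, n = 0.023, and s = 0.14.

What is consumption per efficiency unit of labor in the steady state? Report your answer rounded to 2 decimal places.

c* ≈ 0.93

Steady state requires s·f(k) = (n + g + δ)·k, i.e. s·k^α = (n + g + δ)·k.
Dividing both sides by k: k^(1−α) = s / (n + g + δ).
k^0.75 = 0.14 / (0.023 + 0.029 + 0.058) = 0.14 / 0.110 = 1.2727
k* = 1.2727^(1/0.75) ≈ 1.3792
y* = (k*)^α = 1.3792^0.25 ≈ 1.0837
c* = (1 − s)·y* = (1 − 0.14) × 1.0837 ≈ 0.9320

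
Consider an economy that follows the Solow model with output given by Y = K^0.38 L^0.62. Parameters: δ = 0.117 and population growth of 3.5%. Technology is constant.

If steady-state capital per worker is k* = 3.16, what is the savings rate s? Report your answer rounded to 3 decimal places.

In steady state, investment equals break-even investment: s·k^α = (n + δ)·k.
So s / (n + δ) = (k*)^(1−α) = 3.16^0.62 = 2.0408.
Therefore s = 2.0408 × (n + δ) = 2.0408 × 0.152 = 0.3102.

s ≈ 0.310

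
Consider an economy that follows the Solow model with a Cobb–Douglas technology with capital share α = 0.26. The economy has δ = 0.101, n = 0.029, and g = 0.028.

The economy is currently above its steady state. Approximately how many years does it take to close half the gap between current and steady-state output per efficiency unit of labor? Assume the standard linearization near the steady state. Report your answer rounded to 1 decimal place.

Near the steady state the convergence rate is λ = (1 − α)(n + g + δ).
λ = (1 − 0.26) × 0.158 = 0.74 × 0.158 = 0.11692
Half-life = ln 2 / λ = 0.6931 / 0.11692 ≈ 5.93 years

t_½ ≈ 5.9 years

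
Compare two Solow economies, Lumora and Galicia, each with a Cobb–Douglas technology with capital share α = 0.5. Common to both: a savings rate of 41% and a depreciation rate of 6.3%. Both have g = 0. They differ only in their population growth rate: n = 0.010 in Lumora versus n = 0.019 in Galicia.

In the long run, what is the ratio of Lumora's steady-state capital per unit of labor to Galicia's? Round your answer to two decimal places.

Steady-state k* = [s/(n + δ)]^(1/(1−α)), so the ratio is [ (s_L/(n + δ)_L) / (s_G/(n + δ)_G) ]^2.
s_L/(n + δ)_L = 0.41/0.073 = 5.6164; s_G/(n + δ)_G = 0.41/0.082 = 5.0000.
Ratio = (5.6164/5.0000)^2 = 1.1233^2 ≈ 1.2618

k*_L / k*_G ≈ 1.26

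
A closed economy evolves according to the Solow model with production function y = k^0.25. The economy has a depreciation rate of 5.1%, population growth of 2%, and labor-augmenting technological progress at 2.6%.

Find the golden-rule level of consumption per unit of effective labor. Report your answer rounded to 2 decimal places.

c_gold ≈ 1.03

At the golden rule, f'(k) = n + g + δ, so α·k^(α−1) = n + g + δ and k_gold = (α/(n + g + δ))^(1/(1−α)).
k_gold = (0.25/0.097)^(1/0.75) = 2.5773^1.3333 ≈ 3.5335
c_gold = f(k_gold) − (n + g + δ)·k_gold = 1.3710 − 0.097×3.5335 ≈ 1.0283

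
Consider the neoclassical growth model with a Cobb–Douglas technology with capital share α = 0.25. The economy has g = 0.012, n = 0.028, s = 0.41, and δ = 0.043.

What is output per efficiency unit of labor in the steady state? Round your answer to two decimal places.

y* ≈ 1.70

At the steady state, Δk = 0, so s·k^α = (n + g + δ)·k.
Rearranging, k^(1−α) = s / (n + g + δ).
k^0.75 = 0.41 / (0.028 + 0.012 + 0.043) = 0.41 / 0.083 = 4.9398
k* = 4.9398^(1/0.75) ≈ 8.4129
y* = (k*)^α = 8.4129^0.25 ≈ 1.7031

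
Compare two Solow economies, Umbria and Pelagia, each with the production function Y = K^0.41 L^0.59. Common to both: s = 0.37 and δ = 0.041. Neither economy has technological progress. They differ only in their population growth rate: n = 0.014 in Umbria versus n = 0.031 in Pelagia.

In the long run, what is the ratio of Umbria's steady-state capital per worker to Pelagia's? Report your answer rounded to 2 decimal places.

k*_U / k*_P ≈ 1.58

Steady-state k* = [s/(n + δ)]^(1/(1−α)), so the ratio is [ (s_U/(n + δ)_U) / (s_P/(n + δ)_P) ]^1.6949.
s_U/(n + δ)_U = 0.37/0.055 = 6.7273; s_P/(n + δ)_P = 0.37/0.072 = 5.1389.
Ratio = (6.7273/5.1389)^1.6949 = 1.3091^1.6949 ≈ 1.5785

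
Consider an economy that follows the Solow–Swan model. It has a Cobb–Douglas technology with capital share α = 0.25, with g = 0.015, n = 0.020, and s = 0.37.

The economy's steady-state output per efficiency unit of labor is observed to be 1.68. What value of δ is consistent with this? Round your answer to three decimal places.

δ ≈ 0.043

Steady state requires s·f(k) = (n + g + δ)·k, i.e. s·k^α = (n + g + δ)·k.
Since y* = [s/(n + g + δ)]^(α/(1−α)), we have s/(n + g + δ) = (y*)^((1−α)/α) = 1.68^3 = 4.7416.
Therefore n + g + δ = s / 4.7416 = 0.37 / 4.7416 = 0.0780, so δ = 0.0780 − 0.035 = 0.0430.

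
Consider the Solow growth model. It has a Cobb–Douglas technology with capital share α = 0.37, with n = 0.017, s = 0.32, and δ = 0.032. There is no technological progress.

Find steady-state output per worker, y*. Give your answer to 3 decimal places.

y* = 3.010

At the steady state, Δk = 0, so s·k^α = (n + δ)·k.
Rearranging, k^(1−α) = s / (n + δ).
k^0.63 = 0.32 / (0.017 + 0.032) = 0.32 / 0.049 = 6.5306
k* = 6.5306^(1/0.63) ≈ 19.6597
y* = (k*)^α = 19.6597^0.37 ≈ 3.0104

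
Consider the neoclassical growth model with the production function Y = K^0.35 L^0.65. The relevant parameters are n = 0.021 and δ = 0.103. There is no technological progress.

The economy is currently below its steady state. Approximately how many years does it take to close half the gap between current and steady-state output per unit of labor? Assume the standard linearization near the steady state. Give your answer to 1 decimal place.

half-life ≈ 8.6 years

Near the steady state the convergence rate is λ = (1 − α)(n + δ).
λ = (1 − 0.35) × 0.124 = 0.65 × 0.124 = 0.0806
Half-life = ln 2 / λ = 0.6931 / 0.0806 ≈ 8.60 years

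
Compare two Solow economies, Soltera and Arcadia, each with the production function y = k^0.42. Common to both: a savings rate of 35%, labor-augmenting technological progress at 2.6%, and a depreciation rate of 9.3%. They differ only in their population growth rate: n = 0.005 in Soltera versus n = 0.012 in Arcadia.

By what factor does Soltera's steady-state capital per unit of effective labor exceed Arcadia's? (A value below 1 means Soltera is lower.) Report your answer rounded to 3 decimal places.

Steady-state k* = [s/(n + g + δ)]^(1/(1−α)), so the ratio is [ (s_S/(n + g + δ)_S) / (s_A/(n + g + δ)_A) ]^1.7241.
s_S/(n + g + δ)_S = 0.35/0.124 = 2.8226; s_A/(n + g + δ)_A = 0.35/0.131 = 2.6718.
Ratio = (2.8226/2.6718)^1.7241 = 1.0564^1.7241 ≈ 1.0992

k*_S / k*_A ≈ 1.099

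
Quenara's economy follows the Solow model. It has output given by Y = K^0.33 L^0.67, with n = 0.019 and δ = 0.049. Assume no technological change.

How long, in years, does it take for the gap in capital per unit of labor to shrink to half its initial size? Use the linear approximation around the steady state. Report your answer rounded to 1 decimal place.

half-life ≈ 15.2 years

Near the steady state the convergence rate is λ = (1 − α)(n + δ).
λ = (1 − 0.33) × 0.068 = 0.67 × 0.068 = 0.04556
Half-life = ln 2 / λ = 0.6931 / 0.04556 ≈ 15.21 years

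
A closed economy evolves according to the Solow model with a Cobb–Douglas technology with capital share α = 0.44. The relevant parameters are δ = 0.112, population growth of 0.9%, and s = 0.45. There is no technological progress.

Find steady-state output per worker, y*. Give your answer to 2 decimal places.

At the steady state, Δk = 0, so s·k^α = (n + δ)·k.
Rearranging, k^(1−α) = s / (n + δ).
k^0.56 = 0.45 / (0.009 + 0.112) = 0.45 / 0.121 = 3.7190
k* = 3.7190^(1/0.56) ≈ 10.4380
y* = (k*)^α = 10.4380^0.44 ≈ 2.8067

y* ≈ 2.81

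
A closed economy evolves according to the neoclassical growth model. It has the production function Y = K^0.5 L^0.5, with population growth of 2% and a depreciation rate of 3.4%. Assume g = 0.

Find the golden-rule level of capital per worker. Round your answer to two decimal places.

k_gold ≈ 85.73

The golden rule sets f'(k) = n + δ, i.e. α·k^(α−1) = n + δ.
So k^(1−α) = α / (n + δ) = 0.5 / 0.054 = 9.2593.
k_gold = 9.2593^(1/0.5) ≈ 85.7346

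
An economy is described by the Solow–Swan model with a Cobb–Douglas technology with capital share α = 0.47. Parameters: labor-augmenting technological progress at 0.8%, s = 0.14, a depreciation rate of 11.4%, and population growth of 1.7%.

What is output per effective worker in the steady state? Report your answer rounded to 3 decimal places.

At the steady state, Δk = 0, so s·k^α = (n + g + δ)·k.
Dividing both sides by k: k^(1−α) = s / (n + g + δ).
k^0.53 = 0.14 / (0.017 + 0.008 + 0.114) = 0.14 / 0.139 = 1.0072
k* = 1.0072^(1/0.53) ≈ 1.0136
y* = (k*)^α = 1.0136^0.47 ≈ 1.0064

y* ≈ 1.006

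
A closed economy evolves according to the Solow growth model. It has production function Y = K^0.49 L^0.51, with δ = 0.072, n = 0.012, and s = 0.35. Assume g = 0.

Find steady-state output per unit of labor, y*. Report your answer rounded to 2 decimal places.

Steady state requires s·f(k) = (n + δ)·k, i.e. s·k^α = (n + δ)·k.
Dividing both sides by k: k^(1−α) = s / (n + δ).
k^0.51 = 0.35 / (0.012 + 0.072) = 0.35 / 0.084 = 4.1667
k* = 4.1667^(1/0.51) ≈ 16.4164
y* = (k*)^α = 16.4164^0.49 ≈ 3.9399

y* ≈ 3.94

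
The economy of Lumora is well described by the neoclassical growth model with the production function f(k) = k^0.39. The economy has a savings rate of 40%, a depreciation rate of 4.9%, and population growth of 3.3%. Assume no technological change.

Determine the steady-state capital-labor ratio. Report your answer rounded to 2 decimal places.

k* = 13.44

Steady state requires s·f(k) = (n + δ)·k, i.e. s·k^α = (n + δ)·k.
Dividing both sides by k: k^(1−α) = s / (n + δ).
k^0.61 = 0.40 / (0.033 + 0.049) = 0.40 / 0.082 = 4.8780
k* = 4.8780^(1/0.61) ≈ 13.4359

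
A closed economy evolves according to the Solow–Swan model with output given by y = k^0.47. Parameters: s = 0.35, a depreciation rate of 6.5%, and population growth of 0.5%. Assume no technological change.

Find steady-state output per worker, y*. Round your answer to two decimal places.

y* = 4.17

At the steady state, Δk = 0, so s·k^α = (n + δ)·k.
Dividing both sides by k: k^(1−α) = s / (n + δ).
k^0.53 = 0.35 / (0.005 + 0.065) = 0.35 / 0.070 = 5.0000
k* = 5.0000^(1/0.53) ≈ 20.8359
y* = (k*)^α = 20.8359^0.47 ≈ 4.1672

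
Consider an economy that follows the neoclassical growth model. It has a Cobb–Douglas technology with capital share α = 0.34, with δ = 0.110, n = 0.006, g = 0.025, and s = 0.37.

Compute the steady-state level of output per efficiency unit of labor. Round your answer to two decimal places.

Steady state requires s·f(k) = (n + g + δ)·k, i.e. s·k^α = (n + g + δ)·k.
Rearranging, k^(1−α) = s / (n + g + δ).
k^0.66 = 0.37 / (0.006 + 0.025 + 0.110) = 0.37 / 0.141 = 2.6241
k* = 2.6241^(1/0.66) ≈ 4.3134
y* = (k*)^α = 4.3134^0.34 ≈ 1.6438

y* ≈ 1.64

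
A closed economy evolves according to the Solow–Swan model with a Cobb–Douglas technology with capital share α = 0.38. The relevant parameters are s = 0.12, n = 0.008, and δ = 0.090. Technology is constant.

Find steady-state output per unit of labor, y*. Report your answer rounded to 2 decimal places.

y* ≈ 1.13

At the steady state, Δk = 0, so s·k^α = (n + δ)·k.
Rearranging, k^(1−α) = s / (n + δ).
k^0.62 = 0.12 / (0.008 + 0.090) = 0.12 / 0.098 = 1.2245
k* = 1.2245^(1/0.62) ≈ 1.3863
y* = (k*)^α = 1.3863^0.38 ≈ 1.1322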